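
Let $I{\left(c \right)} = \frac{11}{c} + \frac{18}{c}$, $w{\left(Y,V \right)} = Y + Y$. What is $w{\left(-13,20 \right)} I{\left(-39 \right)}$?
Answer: $\frac{58}{3} \approx 19.333$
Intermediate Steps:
$w{\left(Y,V \right)} = 2 Y$
$I{\left(c \right)} = \frac{29}{c}$
$w{\left(-13,20 \right)} I{\left(-39 \right)} = 2 \left(-13\right) \frac{29}{-39} = - 26 \cdot 29 \left(- \frac{1}{39}\right) = \left(-26\right) \left(- \frac{29}{39}\right) = \frac{58}{3}$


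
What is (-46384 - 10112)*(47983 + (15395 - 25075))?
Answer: -2163966288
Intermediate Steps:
(-46384 - 10112)*(47983 + (15395 - 25075)) = -56496*(47983 - 9680) = -56496*38303 = -2163966288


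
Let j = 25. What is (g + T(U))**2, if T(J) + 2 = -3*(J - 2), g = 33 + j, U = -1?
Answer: 4225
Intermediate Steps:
g = 58 (g = 33 + 25 = 58)
T(J) = 4 - 3*J (T(J) = -2 - 3*(J - 2) = -2 - 3*(-2 + J) = -2 + (6 - 3*J) = 4 - 3*J)
(g + T(U))**2 = (58 + (4 - 3*(-1)))**2 = (58 + (4 + 3))**2 = (58 + 7)**2 = 65**2 = 4225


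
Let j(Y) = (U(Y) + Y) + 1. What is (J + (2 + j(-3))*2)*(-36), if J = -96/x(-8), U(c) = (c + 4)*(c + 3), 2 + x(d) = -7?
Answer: -384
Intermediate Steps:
x(d) = -9 (x(d) = -2 - 7 = -9)
U(c) = (3 + c)*(4 + c) (U(c) = (4 + c)*(3 + c) = (3 + c)*(4 + c))
j(Y) = 13 + Y² + 8*Y (j(Y) = ((12 + Y² + 7*Y) + Y) + 1 = (12 + Y² + 8*Y) + 1 = 13 + Y² + 8*Y)
J = 32/3 (J = -96/(-9) = -96*(-⅑) = 32/3 ≈ 10.667)
(J + (2 + j(-3))*2)*(-36) = (32/3 + (2 + (13 + (-3)² + 8*(-3)))*2)*(-36) = (32/3 + (2 + (13 + 9 - 24))*2)*(-36) = (32/3 + (2 - 2)*2)*(-36) = (32/3 + 0*2)*(-36) = (32/3 + 0)*(-36) = (32/3)*(-36) = -384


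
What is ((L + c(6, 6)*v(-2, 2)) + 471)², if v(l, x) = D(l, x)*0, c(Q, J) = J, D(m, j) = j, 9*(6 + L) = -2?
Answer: 17497489/81 ≈ 2.1602e+5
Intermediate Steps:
L = -56/9 (L = -6 + (⅑)*(-2) = -6 - 2/9 = -56/9 ≈ -6.2222)
v(l, x) = 0 (v(l, x) = x*0 = 0)
((L + c(6, 6)*v(-2, 2)) + 471)² = ((-56/9 + 6*0) + 471)² = ((-56/9 + 0) + 471)² = (-56/9 + 471)² = (4183/9)² = 17497489/81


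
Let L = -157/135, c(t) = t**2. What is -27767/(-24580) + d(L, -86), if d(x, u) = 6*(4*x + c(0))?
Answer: -5924593/221220 ≈ -26.781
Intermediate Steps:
L = -157/135 (L = -157*1/135 = -157/135 ≈ -1.1630)
d(x, u) = 24*x (d(x, u) = 6*(4*x + 0**2) = 6*(4*x + 0) = 6*(4*x) = 24*x)
-27767/(-24580) + d(L, -86) = -27767/(-24580) + 24*(-157/135) = -27767*(-1/24580) - 1256/45 = 27767/24580 - 1256/45 = -5924593/221220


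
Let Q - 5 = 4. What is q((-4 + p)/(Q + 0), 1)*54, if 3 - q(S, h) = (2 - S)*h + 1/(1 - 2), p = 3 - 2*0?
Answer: 102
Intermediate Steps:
Q = 9 (Q = 5 + 4 = 9)
p = 3 (p = 3 + 0 = 3)
q(S, h) = 4 - h*(2 - S) (q(S, h) = 3 - ((2 - S)*h + 1/(1 - 2)) = 3 - (h*(2 - S) + 1/(-1)) = 3 - (h*(2 - S) - 1) = 3 - (-1 + h*(2 - S)) = 3 + (1 - h*(2 - S)) = 4 - h*(2 - S))
q((-4 + p)/(Q + 0), 1)*54 = (4 - 2*1 + ((-4 + 3)/(9 + 0))*1)*54 = (4 - 2 - 1/9*1)*54 = (4 - 2 - 1*⅑*1)*54 = (4 - 2 - ⅑*1)*54 = (4 - 2 - ⅑)*54 = (17/9)*54 = 102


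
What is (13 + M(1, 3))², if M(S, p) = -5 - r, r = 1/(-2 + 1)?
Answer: 81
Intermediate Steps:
r = -1 (r = 1/(-1) = -1)
M(S, p) = -4 (M(S, p) = -5 - 1*(-1) = -5 + 1 = -4)
(13 + M(1, 3))² = (13 - 4)² = 9² = 81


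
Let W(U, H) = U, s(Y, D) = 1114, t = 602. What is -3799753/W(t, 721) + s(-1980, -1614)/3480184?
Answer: -3305959730981/523767692 ≈ -6311.9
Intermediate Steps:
-3799753/W(t, 721) + s(-1980, -1614)/3480184 = -3799753/602 + 1114/3480184 = -3799753*1/602 + 1114*(1/3480184) = -3799753/602 + 557/1740092 = -3305959730981/523767692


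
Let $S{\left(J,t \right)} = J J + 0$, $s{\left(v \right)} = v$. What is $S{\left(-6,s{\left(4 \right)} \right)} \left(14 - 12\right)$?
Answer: $72$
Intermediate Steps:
$S{\left(J,t \right)} = J^{2}$ ($S{\left(J,t \right)} = J^{2} + 0 = J^{2}$)
$S{\left(-6,s{\left(4 \right)} \right)} \left(14 - 12\right) = \left(-6\right)^{2} \left(14 - 12\right) = 36 \cdot 2 = 72$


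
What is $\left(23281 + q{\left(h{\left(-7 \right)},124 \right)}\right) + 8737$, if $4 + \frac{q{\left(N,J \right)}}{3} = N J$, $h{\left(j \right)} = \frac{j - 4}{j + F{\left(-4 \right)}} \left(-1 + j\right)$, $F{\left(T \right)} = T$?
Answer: $29030$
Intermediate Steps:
$h{\left(j \right)} = -1 + j$ ($h{\left(j \right)} = \frac{j - 4}{j - 4} \left(-1 + j\right) = \frac{-4 + j}{-4 + j} \left(-1 + j\right) = 1 \left(-1 + j\right) = -1 + j$)
$q{\left(N,J \right)} = -12 + 3 J N$ ($q{\left(N,J \right)} = -12 + 3 N J = -12 + 3 J N$)
$\left(23281 + q{\left(h{\left(-7 \right)},124 \right)}\right) + 8737 = \left(23281 + \left(-12 + 3 \cdot 124 \left(-1 - 7\right)\right)\right) + 8737 = \left(23281 + \left(-12 + 3 \cdot 124 \left(-8\right)\right)\right) + 8737 = \left(23281 - 2988\right) + 8737 = 20293 + 8737 = 29030$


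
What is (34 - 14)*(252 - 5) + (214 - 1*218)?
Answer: 4936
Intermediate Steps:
(34 - 14)*(252 - 5) + (214 - 1*218) = 20*247 + (214 - 218) = 4940 - 4 = 4936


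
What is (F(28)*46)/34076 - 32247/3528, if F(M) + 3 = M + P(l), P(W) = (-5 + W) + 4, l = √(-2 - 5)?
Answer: -4345055/477064 + 23*I*√7/17038 ≈ -9.1079 + 0.0035716*I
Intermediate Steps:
l = I*√7 (l = √(-7) = I*√7 ≈ 2.6458*I)
P(W) = -1 + W
F(M) = -4 + M + I*√7 (F(M) = -3 + (M + (-1 + I*√7)) = -3 + (-1 + M + I*√7) = -4 + M + I*√7)
(F(28)*46)/34076 - 32247/3528 = ((-4 + 28 + I*√7)*46)/34076 - 32247/3528 = ((24 + I*√7)*46)*(1/34076) - 32247*1/3528 = (1104 + 46*I*√7)*(1/34076) - 3583/392 = (276/8519 + 23*I*√7/17038) - 3583/392 = -4345055/477064 + 23*I*√7/17038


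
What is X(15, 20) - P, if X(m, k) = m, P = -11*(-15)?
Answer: -150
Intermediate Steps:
P = 165
X(15, 20) - P = 15 - 1*165 = 15 - 165 = -150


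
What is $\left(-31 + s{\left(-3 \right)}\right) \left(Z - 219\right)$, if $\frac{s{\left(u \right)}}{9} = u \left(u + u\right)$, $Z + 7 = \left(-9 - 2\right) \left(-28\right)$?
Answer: $10742$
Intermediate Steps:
$Z = 301$ ($Z = -7 + \left(-9 - 2\right) \left(-28\right) = -7 - -308 = -7 + 308 = 301$)
$s{\left(u \right)} = 18 u^{2}$ ($s{\left(u \right)} = 9 u \left(u + u\right) = 9 u 2 u = 9 \cdot 2 u^{2} = 18 u^{2}$)
$\left(-31 + s{\left(-3 \right)}\right) \left(Z - 219\right) = \left(-31 + 18 \left(-3\right)^{2}\right) \left(301 - 219\right) = \left(-31 + 18 \cdot 9\right) 82 = \left(-31 + 162\right) 82 = 131 \cdot 82 = 10742$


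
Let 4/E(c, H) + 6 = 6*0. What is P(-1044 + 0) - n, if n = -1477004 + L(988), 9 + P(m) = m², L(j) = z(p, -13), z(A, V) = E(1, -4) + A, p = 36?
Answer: 7700687/3 ≈ 2.5669e+6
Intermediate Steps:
E(c, H) = -⅔ (E(c, H) = 4/(-6 + 6*0) = 4/(-6 + 0) = 4/(-6) = 4*(-⅙) = -⅔)
z(A, V) = -⅔ + A
L(j) = 106/3 (L(j) = -⅔ + 36 = 106/3)
P(m) = -9 + m²
n = -4430906/3 (n = -1477004 + 106/3 = -4430906/3 ≈ -1.4770e+6)
P(-1044 + 0) - n = (-9 + (-1044 + 0)²) - 1*(-4430906/3) = (-9 + (-1044)²) + 4430906/3 = (-9 + 1089936) + 4430906/3 = 1089927 + 4430906/3 = 7700687/3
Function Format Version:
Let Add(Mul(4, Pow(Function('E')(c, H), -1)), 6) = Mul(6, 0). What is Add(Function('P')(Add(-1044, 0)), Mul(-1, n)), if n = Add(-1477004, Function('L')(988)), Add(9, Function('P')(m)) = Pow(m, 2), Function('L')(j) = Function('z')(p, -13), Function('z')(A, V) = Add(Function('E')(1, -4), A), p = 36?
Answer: Rational(7700687, 3) ≈ 2.5669e+6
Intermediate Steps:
Function('E')(c, H) = Rational(-2, 3) (Function('E')(c, H) = Mul(4, Pow(Add(-6, Mul(6, 0)), -1)) = Mul(4, Pow(Add(-6, 0), -1)) = Mul(4, Pow(-6, -1)) = Mul(4, Rational(-1, 6)) = Rational(-2, 3))
Function('z')(A, V) = Add(Rational(-2, 3), A)
Function('L')(j) = Rational(106, 3) (Function('L')(j) = Add(Rational(-2, 3), 36) = Rational(106, 3))
Function('P')(m) = Add(-9, Pow(m, 2))
n = Rational(-4430906, 3) (n = Add(-1477004, Rational(106, 3)) = Rational(-4430906, 3) ≈ -1.4770e+6)
Add(Function('P')(Add(-1044, 0)), Mul(-1, n)) = Add(Add(-9, Pow(Add(-1044, 0), 2)), Mul(-1, Rational(-4430906, 3))) = Add(Add(-9, Pow(-1044, 2)), Rational(4430906, 3)) = Add(Add(-9, 1089936), Rational(4430906, 3)) = Add(1089927, Rational(4430906, 3)) = Rational(7700687, 3)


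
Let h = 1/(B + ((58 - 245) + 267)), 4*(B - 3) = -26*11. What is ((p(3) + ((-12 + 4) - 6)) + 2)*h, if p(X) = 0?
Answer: -24/23 ≈ -1.0435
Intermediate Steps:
B = -137/2 (B = 3 + (-26*11)/4 = 3 + (¼)*(-286) = 3 - 143/2 = -137/2 ≈ -68.500)
h = 2/23 (h = 1/(-137/2 + ((58 - 245) + 267)) = 1/(-137/2 + (-187 + 267)) = 1/(-137/2 + 80) = 1/(23/2) = 2/23 ≈ 0.086957)
((p(3) + ((-12 + 4) - 6)) + 2)*h = ((0 + ((-12 + 4) - 6)) + 2)*(2/23) = ((0 + (-8 - 6)) + 2)*(2/23) = ((0 - 14) + 2)*(2/23) = (-14 + 2)*(2/23) = -12*2/23 = -24/23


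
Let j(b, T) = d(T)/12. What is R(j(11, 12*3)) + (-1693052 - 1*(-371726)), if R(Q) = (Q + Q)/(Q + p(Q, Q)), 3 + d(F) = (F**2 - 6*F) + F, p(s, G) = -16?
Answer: -405646340/307 ≈ -1.3213e+6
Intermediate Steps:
d(F) = -3 + F**2 - 5*F (d(F) = -3 + ((F**2 - 6*F) + F) = -3 + (F**2 - 5*F) = -3 + F**2 - 5*F)
j(b, T) = -1/4 - 5*T/12 + T**2/12 (j(b, T) = (-3 + T**2 - 5*T)/12 = (-3 + T**2 - 5*T)*(1/12) = -1/4 - 5*T/12 + T**2/12)
R(Q) = 2*Q/(-16 + Q) (R(Q) = (Q + Q)/(Q - 16) = (2*Q)/(-16 + Q) = 2*Q/(-16 + Q))
R(j(11, 12*3)) + (-1693052 - 1*(-371726)) = 2*(-1/4 - 5*3 + (12*3)**2/12)/(-16 + (-1/4 - 5*3 + (12*3)**2/12)) + (-1693052 - 1*(-371726)) = 2*(-1/4 - 5/12*36 + (1/12)*36**2)/(-16 + (-1/4 - 5/12*36 + (1/12)*36**2)) + (-1693052 + 371726) = 2*(-1/4 - 15 + (1/12)*1296)/(-16 + (-1/4 - 15 + (1/12)*1296)) - 1321326 = 2*(-1/4 - 15 + 108)/(-16 + (-1/4 - 15 + 108)) - 1321326 = 2*(371/4)/(-16 + 371/4) - 1321326 = 2*(371/4)/(307/4) - 1321326 = 2*(371/4)*(4/307) - 1321326 = 742/307 - 1321326 = -405646340/307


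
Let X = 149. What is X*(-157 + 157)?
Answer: 0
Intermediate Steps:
X*(-157 + 157) = 149*(-157 + 157) = 149*0 = 0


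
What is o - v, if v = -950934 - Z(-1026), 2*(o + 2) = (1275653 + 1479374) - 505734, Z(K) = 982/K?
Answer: 2129542559/1026 ≈ 2.0756e+6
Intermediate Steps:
o = 2249289/2 (o = -2 + ((1275653 + 1479374) - 505734)/2 = -2 + (2755027 - 505734)/2 = -2 + (½)*2249293 = -2 + 2249293/2 = 2249289/2 ≈ 1.1246e+6)
v = -487828651/513 (v = -950934 - 982/(-1026) = -950934 - 982*(-1)/1026 = -950934 - 1*(-491/513) = -950934 + 491/513 = -487828651/513 ≈ -9.5093e+5)
o - v = 2249289/2 - 1*(-487828651/513) = 2249289/2 + 487828651/513 = 2129542559/1026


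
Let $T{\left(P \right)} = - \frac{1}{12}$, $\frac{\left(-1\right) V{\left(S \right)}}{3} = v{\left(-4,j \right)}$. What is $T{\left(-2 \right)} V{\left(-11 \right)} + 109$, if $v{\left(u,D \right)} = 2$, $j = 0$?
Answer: $\frac{219}{2} \approx 109.5$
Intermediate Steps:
$V{\left(S \right)} = -6$ ($V{\left(S \right)} = \left(-3\right) 2 = -6$)
$T{\left(P \right)} = - \frac{1}{12}$ ($T{\left(P \right)} = \left(-1\right) \frac{1}{12} = - \frac{1}{12}$)
$T{\left(-2 \right)} V{\left(-11 \right)} + 109 = \left(- \frac{1}{12}\right) \left(-6\right) + 109 = \frac{1}{2} + 109 = \frac{219}{2}$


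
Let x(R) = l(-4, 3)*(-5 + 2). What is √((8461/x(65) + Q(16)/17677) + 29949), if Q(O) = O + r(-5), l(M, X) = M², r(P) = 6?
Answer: √11071664334393/19284 ≈ 172.55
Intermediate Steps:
Q(O) = 6 + O (Q(O) = O + 6 = 6 + O)
x(R) = -48 (x(R) = (-4)²*(-5 + 2) = 16*(-3) = -48)
√((8461/x(65) + Q(16)/17677) + 29949) = √((8461/(-48) + (6 + 16)/17677) + 29949) = √((8461*(-1/48) + 22*(1/17677)) + 29949) = √((-8461/48 + 2/1607) + 29949) = √(-13596731/77136 + 29949) = √(2296549333/77136) = √11071664334393/19284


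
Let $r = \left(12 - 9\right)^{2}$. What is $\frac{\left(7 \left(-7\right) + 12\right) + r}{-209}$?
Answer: $\frac{28}{209} \approx 0.13397$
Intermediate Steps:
$r = 9$ ($r = 3^{2} = 9$)
$\frac{\left(7 \left(-7\right) + 12\right) + r}{-209} = \frac{\left(7 \left(-7\right) + 12\right) + 9}{-209} = \left(\left(-49 + 12\right) + 9\right) \left(- \frac{1}{209}\right) = \left(-37 + 9\right) \left(- \frac{1}{209}\right) = \left(-28\right) \left(- \frac{1}{209}\right) = \frac{28}{209}$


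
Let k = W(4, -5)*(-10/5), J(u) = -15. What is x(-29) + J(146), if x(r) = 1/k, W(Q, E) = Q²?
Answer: -481/32 ≈ -15.031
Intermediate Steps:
k = -32 (k = 4²*(-10/5) = 16*(-10*⅕) = 16*(-2) = -32)
x(r) = -1/32 (x(r) = 1/(-32) = -1/32)
x(-29) + J(146) = -1/32 - 15 = -481/32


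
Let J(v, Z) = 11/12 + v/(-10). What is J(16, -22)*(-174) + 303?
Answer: 4219/10 ≈ 421.90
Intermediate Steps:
J(v, Z) = 11/12 - v/10 (J(v, Z) = 11*(1/12) + v*(-⅒) = 11/12 - v/10)
J(16, -22)*(-174) + 303 = (11/12 - ⅒*16)*(-174) + 303 = (11/12 - 8/5)*(-174) + 303 = -41/60*(-174) + 303 = 1189/10 + 303 = 4219/10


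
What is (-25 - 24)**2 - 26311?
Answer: -23910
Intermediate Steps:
(-25 - 24)**2 - 26311 = (-49)**2 - 26311 = 2401 - 26311 = -23910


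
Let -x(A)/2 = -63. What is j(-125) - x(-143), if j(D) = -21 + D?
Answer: -272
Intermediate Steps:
x(A) = 126 (x(A) = -2*(-63) = 126)
j(-125) - x(-143) = (-21 - 125) - 1*126 = -146 - 126 = -272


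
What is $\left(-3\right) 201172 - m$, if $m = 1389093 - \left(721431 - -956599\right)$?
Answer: $-314579$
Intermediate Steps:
$m = -288937$ ($m = 1389093 - \left(721431 + 956599\right) = 1389093 - 1678030 = -288937$)
$\left(-3\right) 201172 - m = \left(-3\right) 201172 - -288937 = -603516 + 288937 = -314579$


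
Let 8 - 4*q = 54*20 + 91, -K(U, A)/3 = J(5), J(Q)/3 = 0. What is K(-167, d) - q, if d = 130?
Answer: 1163/4 ≈ 290.75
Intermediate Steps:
J(Q) = 0 (J(Q) = 3*0 = 0)
K(U, A) = 0 (K(U, A) = -3*0 = 0)
q = -1163/4 (q = 2 - (54*20 + 91)/4 = 2 - (1080 + 91)/4 = 2 - ¼*1171 = 2 - 1171/4 = -1163/4 ≈ -290.75)
K(-167, d) - q = 0 - 1*(-1163/4) = 0 + 1163/4 = 1163/4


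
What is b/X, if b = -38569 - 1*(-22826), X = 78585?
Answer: -1211/6045 ≈ -0.20033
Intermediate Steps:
b = -15743 (b = -38569 + 22826 = -15743)
b/X = -15743/78585 = -15743*1/78585 = -1211/6045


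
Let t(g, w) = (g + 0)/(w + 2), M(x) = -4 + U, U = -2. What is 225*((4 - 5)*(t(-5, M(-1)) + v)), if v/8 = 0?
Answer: -1125/4 ≈ -281.25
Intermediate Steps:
v = 0 (v = 8*0 = 0)
M(x) = -6 (M(x) = -4 - 2 = -6)
t(g, w) = g/(2 + w)
225*((4 - 5)*(t(-5, M(-1)) + v)) = 225*((4 - 5)*(-5/(2 - 6) + 0)) = 225*(-(-5/(-4) + 0)) = 225*(-(-5*(-¼) + 0)) = 225*(-(5/4 + 0)) = 225*(-1*5/4) = 225*(-5/4) = -1125/4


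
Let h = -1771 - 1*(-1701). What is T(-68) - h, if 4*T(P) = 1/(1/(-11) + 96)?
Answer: 295411/4220 ≈ 70.003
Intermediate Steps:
h = -70 (h = -1771 + 1701 = -70)
T(P) = 11/4220 (T(P) = 1/(4*(1/(-11) + 96)) = 1/(4*(-1/11 + 96)) = 1/(4*(1055/11)) = (1/4)*(11/1055) = 11/4220)
T(-68) - h = 11/4220 - 1*(-70) = 11/4220 + 70 = 295411/4220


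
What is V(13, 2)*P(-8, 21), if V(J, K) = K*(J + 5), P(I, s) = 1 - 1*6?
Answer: -180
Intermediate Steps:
P(I, s) = -5 (P(I, s) = 1 - 6 = -5)
V(J, K) = K*(5 + J)
V(13, 2)*P(-8, 21) = (2*(5 + 13))*(-5) = (2*18)*(-5) = 36*(-5) = -180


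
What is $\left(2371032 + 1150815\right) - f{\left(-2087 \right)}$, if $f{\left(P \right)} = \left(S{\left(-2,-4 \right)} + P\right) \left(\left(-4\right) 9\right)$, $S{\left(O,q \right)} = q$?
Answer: $3446571$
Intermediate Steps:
$f{\left(P \right)} = 144 - 36 P$ ($f{\left(P \right)} = \left(-4 + P\right) \left(\left(-4\right) 9\right) = \left(-4 + P\right) \left(-36\right) = 144 - 36 P$)
$\left(2371032 + 1150815\right) - f{\left(-2087 \right)} = \left(2371032 + 1150815\right) - \left(144 - -75132\right) = 3521847 - \left(144 + 75132\right) = 3521847 - 75276 = 3446571$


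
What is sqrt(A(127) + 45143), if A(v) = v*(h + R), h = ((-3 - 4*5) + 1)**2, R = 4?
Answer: sqrt(107119) ≈ 327.29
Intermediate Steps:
h = 484 (h = ((-3 - 20) + 1)**2 = (-23 + 1)**2 = (-22)**2 = 484)
A(v) = 488*v (A(v) = v*(484 + 4) = v*488 = 488*v)
sqrt(A(127) + 45143) = sqrt(488*127 + 45143) = sqrt(61976 + 45143) = sqrt(107119)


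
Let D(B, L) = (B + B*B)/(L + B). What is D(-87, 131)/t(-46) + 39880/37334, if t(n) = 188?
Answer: 13845917/7018792 ≈ 1.9727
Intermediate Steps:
D(B, L) = (B + B²)/(B + L)
D(-87, 131)/t(-46) + 39880/37334 = -87*(1 - 87)/(-87 + 131)/188 + 39880/37334 = -87*(-86)/44*(1/188) + 39880*(1/37334) = -87*1/44*(-86)*(1/188) + 19940/18667 = (3741/22)*(1/188) + 19940/18667 = 3741/4136 + 19940/18667 = 13845917/7018792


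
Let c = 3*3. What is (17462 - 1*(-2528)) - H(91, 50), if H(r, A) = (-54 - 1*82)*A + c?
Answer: 26781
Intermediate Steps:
c = 9
H(r, A) = 9 - 136*A (H(r, A) = (-54 - 1*82)*A + 9 = (-54 - 82)*A + 9 = -136*A + 9 = 9 - 136*A)
(17462 - 1*(-2528)) - H(91, 50) = (17462 - 1*(-2528)) - (9 - 136*50) = (17462 + 2528) - (9 - 6800) = 19990 - 1*(-6791) = 19990 + 6791 = 26781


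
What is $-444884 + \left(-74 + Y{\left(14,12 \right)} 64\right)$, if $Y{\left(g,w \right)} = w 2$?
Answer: $-443422$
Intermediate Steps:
$Y{\left(g,w \right)} = 2 w$
$-444884 + \left(-74 + Y{\left(14,12 \right)} 64\right) = -444884 - \left(74 - 2 \cdot 12 \cdot 64\right) = -444884 + \left(-74 + 24 \cdot 64\right) = -444884 + \left(-74 + 1536\right) = -444884 + 1462 = -443422$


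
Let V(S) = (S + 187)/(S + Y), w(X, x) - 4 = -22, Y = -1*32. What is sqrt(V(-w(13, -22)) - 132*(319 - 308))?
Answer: I*sqrt(287462)/14 ≈ 38.297*I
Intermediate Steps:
Y = -32
w(X, x) = -18 (w(X, x) = 4 - 22 = -18)
V(S) = (187 + S)/(-32 + S) (V(S) = (S + 187)/(S - 32) = (187 + S)/(-32 + S))
sqrt(V(-w(13, -22)) - 132*(319 - 308)) = sqrt((187 - 1*(-18))/(-32 - 1*(-18)) - 132*(319 - 308)) = sqrt((187 + 18)/(-32 + 18) - 132*11) = sqrt(205/(-14) - 1452) = sqrt(-1/14*205 - 1452) = sqrt(-205/14 - 1452) = sqrt(-20533/14) = I*sqrt(287462)/14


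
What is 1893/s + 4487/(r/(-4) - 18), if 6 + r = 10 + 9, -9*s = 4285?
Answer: -3134213/14569 ≈ -215.13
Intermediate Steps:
s = -4285/9 (s = -1/9*4285 = -4285/9 ≈ -476.11)
r = 13 (r = -6 + (10 + 9) = -6 + 19 = 13)
1893/s + 4487/(r/(-4) - 18) = 1893/(-4285/9) + 4487/(13/(-4) - 18) = 1893*(-9/4285) + 4487/(13*(-1/4) - 18) = -17037/4285 + 4487/(-13/4 - 18) = -17037/4285 + 4487/(-85/4) = -17037/4285 + 4487*(-4/85) = -17037/4285 - 17948/85 = -3134213/14569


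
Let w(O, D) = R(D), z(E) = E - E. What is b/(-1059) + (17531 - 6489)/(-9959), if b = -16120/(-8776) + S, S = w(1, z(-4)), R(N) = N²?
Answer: -12847812751/11569599357 ≈ -1.1105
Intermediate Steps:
z(E) = 0
w(O, D) = D²
S = 0 (S = 0² = 0)
b = 2015/1097 (b = -16120/(-8776) + 0 = -16120*(-1/8776) + 0 = 2015/1097 + 0 = 2015/1097 ≈ 1.8368)
b/(-1059) + (17531 - 6489)/(-9959) = (2015/1097)/(-1059) + (17531 - 6489)/(-9959) = (2015/1097)*(-1/1059) + 11042*(-1/9959) = -2015/1161723 - 11042/9959 = -12847812751/11569599357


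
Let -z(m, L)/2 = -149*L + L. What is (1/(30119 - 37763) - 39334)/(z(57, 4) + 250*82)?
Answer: -300669097/165752496 ≈ -1.8140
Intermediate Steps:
z(m, L) = 296*L (z(m, L) = -2*(-149*L + L) = -(-296)*L = 296*L)
(1/(30119 - 37763) - 39334)/(z(57, 4) + 250*82) = (1/(30119 - 37763) - 39334)/(296*4 + 250*82) = (1/(-7644) - 39334)/(1184 + 20500) = (-1/7644 - 39334)/21684 = -300669097/7644*1/21684 = -300669097/165752496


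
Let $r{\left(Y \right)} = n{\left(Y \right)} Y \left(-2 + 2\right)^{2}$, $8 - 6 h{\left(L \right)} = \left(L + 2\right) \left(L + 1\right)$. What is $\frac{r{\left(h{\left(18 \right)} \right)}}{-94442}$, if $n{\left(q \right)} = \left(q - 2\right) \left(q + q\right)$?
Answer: $0$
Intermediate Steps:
$n{\left(q \right)} = 2 q \left(-2 + q\right)$ ($n{\left(q \right)} = \left(-2 + q\right) 2 q = 2 q \left(-2 + q\right)$)
$h{\left(L \right)} = \frac{4}{3} - \frac{\left(1 + L\right) \left(2 + L\right)}{6}$ ($h{\left(L \right)} = \frac{4}{3} - \frac{\left(L + 2\right) \left(L + 1\right)}{6} = \frac{4}{3} - \frac{\left(2 + L\right) \left(1 + L\right)}{6} = \frac{4}{3} - \frac{\left(1 + L\right) \left(2 + L\right)}{6}$)
$r{\left(Y \right)} = 0$ ($r{\left(Y \right)} = 2 Y \left(-2 + Y\right) Y \left(-2 + 2\right)^{2} = 2 Y^{2} \left(-2 + Y\right) 0^{2} = 2 Y^{2} \left(-2 + Y\right) 0 = 0$)
$\frac{r{\left(h{\left(18 \right)} \right)}}{-94442} = \frac{0}{-94442} = 0 \left(- \frac{1}{94442}\right) = 0$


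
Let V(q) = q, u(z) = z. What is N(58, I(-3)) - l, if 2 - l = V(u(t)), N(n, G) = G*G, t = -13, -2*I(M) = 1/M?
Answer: -539/36 ≈ -14.972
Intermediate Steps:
I(M) = -1/(2*M)
N(n, G) = G²
l = 15 (l = 2 - 1*(-13) = 2 + 13 = 15)
N(58, I(-3)) - l = (-½/(-3))² - 1*15 = (-½*(-⅓))² - 15 = (⅙)² - 15 = 1/36 - 15 = -539/36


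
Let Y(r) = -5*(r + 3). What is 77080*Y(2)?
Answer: -1927000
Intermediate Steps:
Y(r) = -15 - 5*r (Y(r) = -5*(3 + r) = -15 - 5*r)
77080*Y(2) = 77080*(-15 - 5*2) = 77080*(-15 - 10) = 77080*(-25) = -1927000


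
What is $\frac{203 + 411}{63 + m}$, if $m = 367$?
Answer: $\frac{307}{215} \approx 1.4279$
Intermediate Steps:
$\frac{203 + 411}{63 + m} = \frac{203 + 411}{63 + 367} = \frac{614}{430} = 614 \cdot \frac{1}{430} = \frac{307}{215}$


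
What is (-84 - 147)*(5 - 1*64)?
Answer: 13629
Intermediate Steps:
(-84 - 147)*(5 - 1*64) = -231*(5 - 64) = -231*(-59) = 13629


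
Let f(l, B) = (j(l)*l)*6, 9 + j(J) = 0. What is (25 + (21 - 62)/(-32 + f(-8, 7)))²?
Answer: 99181681/160000 ≈ 619.89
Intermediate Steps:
j(J) = -9 (j(J) = -9 + 0 = -9)
f(l, B) = -54*l (f(l, B) = -9*l*6 = -54*l)
(25 + (21 - 62)/(-32 + f(-8, 7)))² = (25 + (21 - 62)/(-32 - 54*(-8)))² = (25 - 41/(-32 + 432))² = (25 - 41/400)² = (9959/400)² = 99181681/160000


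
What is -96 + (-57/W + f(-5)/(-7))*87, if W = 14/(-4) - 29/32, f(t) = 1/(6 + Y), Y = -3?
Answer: 337325/329 ≈ 1025.3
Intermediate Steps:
f(t) = ⅓ (f(t) = 1/(6 - 3) = 1/3 = ⅓)
W = -141/32 (W = 14*(-¼) - 29*1/32 = -7/2 - 29/32 = -141/32 ≈ -4.4063)
-96 + (-57/W + f(-5)/(-7))*87 = -96 + (-57/(-141/32) + (⅓)/(-7))*87 = -96 + (-57*(-32/141) + (⅓)*(-⅐))*87 = -96 + (608/47 - 1/21)*87 = -96 + (12721/987)*87 = -96 + 368909/329 = 337325/329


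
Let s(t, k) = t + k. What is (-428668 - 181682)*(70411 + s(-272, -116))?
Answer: -42738538050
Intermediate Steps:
s(t, k) = k + t
(-428668 - 181682)*(70411 + s(-272, -116)) = (-428668 - 181682)*(70411 + (-116 - 272)) = -610350*(70411 - 388) = -610350*70023 = -42738538050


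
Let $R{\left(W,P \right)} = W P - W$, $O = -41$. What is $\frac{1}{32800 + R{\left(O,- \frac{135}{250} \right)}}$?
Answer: $\frac{50}{1643157} \approx 3.0429 \cdot 10^{-5}$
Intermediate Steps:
$R{\left(W,P \right)} = - W + P W$ ($R{\left(W,P \right)} = P W - W = - W + P W$)
$\frac{1}{32800 + R{\left(O,- \frac{135}{250} \right)}} = \frac{1}{32800 - 41 \left(-1 - \frac{135}{250}\right)} = \frac{1}{32800 - 41 \left(-1 - \frac{27}{50}\right)} = \frac{1}{32800 - - \frac{3157}{50}} = \frac{1}{32800 + \frac{3157}{50}} = \frac{1}{\frac{1643157}{50}} = \frac{50}{1643157}$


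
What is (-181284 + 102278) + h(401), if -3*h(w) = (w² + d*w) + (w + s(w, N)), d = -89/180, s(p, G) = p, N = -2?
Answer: -71716091/540 ≈ -1.3281e+5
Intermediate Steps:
d = -89/180 (d = -89*1/180 = -89/180 ≈ -0.49444)
h(w) = -271*w/540 - w²/3 (h(w) = -((w² - 89*w/180) + (w + w))/3 = -((w² - 89*w/180) + 2*w)/3 = -(w² + 271*w/180)/3 = -271*w/540 - w²/3)
(-181284 + 102278) + h(401) = (-181284 + 102278) + (1/540)*401*(-271 - 180*401) = -79006 + (1/540)*401*(-271 - 72180) = -79006 + (1/540)*401*(-72451) = -79006 - 29052851/540 = -71716091/540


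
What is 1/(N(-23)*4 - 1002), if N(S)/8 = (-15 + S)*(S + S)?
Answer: 1/54934 ≈ 1.8204e-5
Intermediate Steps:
N(S) = 16*S*(-15 + S) (N(S) = 8*((-15 + S)*(S + S)) = 8*((-15 + S)*(2*S)) = 8*(2*S*(-15 + S)) = 16*S*(-15 + S))
1/(N(-23)*4 - 1002) = 1/((16*(-23)*(-15 - 23))*4 - 1002) = 1/((16*(-23)*(-38))*4 - 1002) = 1/(13984*4 - 1002) = 1/(55936 - 1002) = 1/54934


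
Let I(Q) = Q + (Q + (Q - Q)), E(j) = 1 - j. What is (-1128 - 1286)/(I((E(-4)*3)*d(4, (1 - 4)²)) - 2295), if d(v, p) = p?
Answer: 2414/2025 ≈ 1.1921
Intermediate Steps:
I(Q) = 2*Q (I(Q) = Q + (Q + 0) = Q + Q = 2*Q)
(-1128 - 1286)/(I((E(-4)*3)*d(4, (1 - 4)²)) - 2295) = (-1128 - 1286)/(2*(((1 - 1*(-4))*3)*(1 - 4)²) - 2295) = -2414/(2*(((1 + 4)*3)*(-3)²) - 2295) = -2414/(2*((5*3)*9) - 2295) = -2414/(2*(15*9) - 2295) = -2414/(2*135 - 2295) = -2414/(270 - 2295) = -2414/(-2025) = -2414*(-1/2025) = 2414/2025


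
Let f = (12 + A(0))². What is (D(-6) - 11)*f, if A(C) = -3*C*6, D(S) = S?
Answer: -2448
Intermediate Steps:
A(C) = -18*C
f = 144 (f = (12 - 18*0)² = (12 + 0)² = 12² = 144)
(D(-6) - 11)*f = (-6 - 11)*144 = -17*144 = -2448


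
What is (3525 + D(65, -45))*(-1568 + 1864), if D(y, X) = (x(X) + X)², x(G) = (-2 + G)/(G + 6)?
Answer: 2450521544/1521 ≈ 1.6111e+6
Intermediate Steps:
x(G) = (-2 + G)/(6 + G)
D(y, X) = (X + (-2 + X)/(6 + X))² (D(y, X) = ((-2 + X)/(6 + X) + X)² = (X + (-2 + X)/(6 + X))²)
(3525 + D(65, -45))*(-1568 + 1864) = (3525 + (-2 - 45 - 45*(6 - 45))²/(6 - 45)²)*(-1568 + 1864) = (3525 + (-2 - 45 - 45*(-39))²/(-39)²)*296 = (3525 + (-2 - 45 + 1755)²/1521)*296 = (3525 + (1/1521)*1708²)*296 = (3525 + (1/1521)*2917264)*296 = (3525 + 2917264/1521)*296 = (8278789/1521)*296 = 2450521544/1521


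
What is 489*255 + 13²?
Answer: 124864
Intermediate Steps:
489*255 + 13² = 124695 + 169 = 124864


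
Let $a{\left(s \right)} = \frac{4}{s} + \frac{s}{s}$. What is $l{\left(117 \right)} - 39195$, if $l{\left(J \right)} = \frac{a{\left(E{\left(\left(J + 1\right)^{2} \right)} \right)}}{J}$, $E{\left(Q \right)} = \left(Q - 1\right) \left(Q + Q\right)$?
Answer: $- \frac{444511783297763}{11341035342} \approx -39195.0$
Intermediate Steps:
$E{\left(Q \right)} = 2 Q \left(-1 + Q\right)$ ($E{\left(Q \right)} = \left(-1 + Q\right) 2 Q = 2 Q \left(-1 + Q\right)$)
$a{\left(s \right)} = 1 + \frac{4}{s}$ ($a{\left(s \right)} = \frac{4}{s} + 1 = 1 + \frac{4}{s}$)
$l{\left(J \right)} = \frac{4 + 2 \left(1 + J\right)^{2} \left(-1 + \left(1 + J\right)^{2}\right)}{2 J \left(1 + J\right)^{2} \left(-1 + \left(1 + J\right)^{2}\right)}$ ($l{\left(J \right)} = \frac{\frac{1}{2 \left(J + 1\right)^{2} \left(-1 + \left(J + 1\right)^{2}\right)} \left(4 + 2 \left(J + 1\right)^{2} \left(-1 + \left(J + 1\right)^{2}\right)\right)}{J} = \frac{\frac{1}{2 \left(1 + J\right)^{2} \left(-1 + \left(1 + J\right)^{2}\right)} \left(4 + 2 \left(1 + J\right)^{2} \left(-1 + \left(1 + J\right)^{2}\right)\right)}{J} = \frac{\frac{1}{2} \frac{1}{\left(1 + J\right)^{2}} \frac{1}{-1 + \left(1 + J\right)^{2}} \left(4 + 2 \left(1 + J\right)^{2} \left(-1 + \left(1 + J\right)^{2}\right)\right)}{J} = \frac{4 + 2 \left(1 + J\right)^{2} \left(-1 + \left(1 + J\right)^{2}\right)}{2 J \left(1 + J\right)^{2} \left(-1 + \left(1 + J\right)^{2}\right)}$)
$l{\left(117 \right)} - 39195 = \frac{2 + \left(1 + 117\right)^{2} \left(-1 + \left(1 + 117\right)^{2}\right)}{117 \left(1 + 117\right)^{2} \left(-1 + \left(1 + 117\right)^{2}\right)} - 39195 = \frac{2 + 118^{2} \left(-1 + 118^{2}\right)}{117 \cdot 13924 \left(-1 + 118^{2}\right)} - 39195 = \frac{1}{117} \cdot \frac{1}{13924} \frac{1}{-1 + 13924} \left(2 + 13924 \left(-1 + 13924\right)\right) - 39195 = \frac{1}{117} \cdot \frac{1}{13924} \cdot \frac{1}{13923} \left(2 + 13924 \cdot 13923\right) - 39195 = \frac{1}{117} \cdot \frac{1}{13924} \cdot \frac{1}{13923} \left(2 + 193863852\right) - 39195 = \frac{1}{117} \cdot \frac{1}{13924} \cdot \frac{1}{13923} \cdot 193863854 - 39195 = \frac{96931927}{11341035342} - 39195 = - \frac{444511783297763}{11341035342}$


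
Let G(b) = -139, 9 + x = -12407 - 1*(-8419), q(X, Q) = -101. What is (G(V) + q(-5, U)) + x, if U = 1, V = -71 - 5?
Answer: -4237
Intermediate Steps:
V = -76
x = -3997 (x = -9 + (-12407 - 1*(-8419)) = -9 + (-12407 + 8419) = -9 - 3988 = -3997)
(G(V) + q(-5, U)) + x = (-139 - 101) - 3997 = -240 - 3997 = -4237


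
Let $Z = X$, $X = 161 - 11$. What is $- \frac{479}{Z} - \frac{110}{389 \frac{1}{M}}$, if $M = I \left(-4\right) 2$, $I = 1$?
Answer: $- \frac{54331}{58350} \approx -0.93112$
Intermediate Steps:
$M = -8$ ($M = 1 \left(-4\right) 2 = \left(-4\right) 2 = -8$)
$X = 150$ ($X = 161 - 11 = 150$)
$Z = 150$
$- \frac{479}{Z} - \frac{110}{389 \frac{1}{M}} = - \frac{479}{150} - \frac{110}{389 \frac{1}{-8}} = \left(-479\right) \frac{1}{150} - \frac{110}{389 \left(- \frac{1}{8}\right)} = - \frac{479}{150} - \frac{110}{- \frac{389}{8}} = - \frac{479}{150} - - \frac{880}{389} = - \frac{479}{150} + \frac{880}{389} = - \frac{54331}{58350}$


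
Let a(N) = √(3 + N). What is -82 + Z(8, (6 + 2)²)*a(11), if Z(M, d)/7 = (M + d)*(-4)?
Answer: -82 - 2016*√14 ≈ -7625.2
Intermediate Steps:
Z(M, d) = -28*M - 28*d (Z(M, d) = 7*((M + d)*(-4)) = 7*(-4*M - 4*d) = -28*M - 28*d)
-82 + Z(8, (6 + 2)²)*a(11) = -82 + (-28*8 - 28*(6 + 2)²)*√(3 + 11) = -82 + (-224 - 28*8²)*√14 = -82 + (-224 - 28*64)*√14 = -82 + (-224 - 1792)*√14 = -82 - 2016*√14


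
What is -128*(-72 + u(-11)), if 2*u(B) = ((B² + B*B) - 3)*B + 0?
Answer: 177472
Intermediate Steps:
u(B) = B*(-3 + 2*B²)/2 (u(B) = (((B² + B*B) - 3)*B + 0)/2 = (((B² + B²) - 3)*B + 0)/2 = ((2*B² - 3)*B + 0)/2 = ((-3 + 2*B²)*B + 0)/2 = (B*(-3 + 2*B²) + 0)/2 = (B*(-3 + 2*B²))/2 = B*(-3 + 2*B²)/2)
-128*(-72 + u(-11)) = -128*(-72 - 11*(-3/2 + (-11)²)) = -128*(-72 - 11*(-3/2 + 121)) = -128*(-72 - 11*239/2) = -128*(-72 - 2629/2) = -128*(-2773/2) = 177472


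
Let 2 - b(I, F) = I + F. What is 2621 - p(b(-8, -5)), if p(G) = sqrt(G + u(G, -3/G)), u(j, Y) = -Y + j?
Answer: 2621 - sqrt(755)/5 ≈ 2615.5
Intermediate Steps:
u(j, Y) = j - Y
b(I, F) = 2 - F - I (b(I, F) = 2 - (I + F) = 2 - (F + I) = 2 + (-F - I) = 2 - F - I)
p(G) = sqrt(2*G + 3/G) (p(G) = sqrt(G + (G - (-3)/G)) = sqrt(G + (G + 3/G)) = sqrt(2*G + 3/G))
2621 - p(b(-8, -5)) = 2621 - sqrt(2*(2 - 1*(-5) - 1*(-8)) + 3/(2 - 1*(-5) - 1*(-8))) = 2621 - sqrt(2*(2 + 5 + 8) + 3/(2 + 5 + 8)) = 2621 - sqrt(2*15 + 3/15) = 2621 - sqrt(30 + 3*(1/15)) = 2621 - sqrt(30 + 1/5) = 2621 - sqrt(151/5) = 2621 - sqrt(755)/5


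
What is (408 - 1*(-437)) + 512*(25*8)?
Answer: 103245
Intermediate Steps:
(408 - 1*(-437)) + 512*(25*8) = (408 + 437) + 512*200 = 845 + 102400 = 103245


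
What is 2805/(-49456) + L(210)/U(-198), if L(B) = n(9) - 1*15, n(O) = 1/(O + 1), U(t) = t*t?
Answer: -12580013/220326480 ≈ -0.057097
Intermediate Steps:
U(t) = t²
n(O) = 1/(1 + O)
L(B) = -149/10 (L(B) = 1/(1 + 9) - 1*15 = 1/10 - 15 = ⅒ - 15 = -149/10)
2805/(-49456) + L(210)/U(-198) = 2805/(-49456) - 149/(10*((-198)²)) = 2805*(-1/49456) - 149/10/39204 = -255/4496 - 149/10*1/39204 = -255/4496 - 149/392040 = -12580013/220326480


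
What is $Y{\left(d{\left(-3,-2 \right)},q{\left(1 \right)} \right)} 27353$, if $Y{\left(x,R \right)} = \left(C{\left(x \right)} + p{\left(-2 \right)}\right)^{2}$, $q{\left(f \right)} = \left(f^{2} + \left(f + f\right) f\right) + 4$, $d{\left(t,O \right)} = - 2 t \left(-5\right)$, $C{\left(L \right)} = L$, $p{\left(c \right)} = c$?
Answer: $28009472$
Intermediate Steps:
$d{\left(t,O \right)} = 10 t$
$q{\left(f \right)} = 4 + 3 f^{2}$ ($q{\left(f \right)} = \left(f^{2} + 2 f f\right) + 4 = \left(f^{2} + 2 f^{2}\right) + 4 = 3 f^{2} + 4 = 4 + 3 f^{2}$)
$Y{\left(x,R \right)} = \left(-2 + x\right)^{2}$ ($Y{\left(x,R \right)} = \left(x - 2\right)^{2} = \left(-2 + x\right)^{2}$)
$Y{\left(d{\left(-3,-2 \right)},q{\left(1 \right)} \right)} 27353 = \left(-2 + 10 \left(-3\right)\right)^{2} \cdot 27353 = \left(-2 - 30\right)^{2} \cdot 27353 = \left(-32\right)^{2} \cdot 27353 = 1024 \cdot 27353 = 28009472$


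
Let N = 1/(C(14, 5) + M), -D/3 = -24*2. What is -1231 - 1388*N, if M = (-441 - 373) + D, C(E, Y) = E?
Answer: -201537/164 ≈ -1228.9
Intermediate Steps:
D = 144 (D = -(-72)*2 = -3*(-48) = 144)
M = -670 (M = (-441 - 373) + 144 = -814 + 144 = -670)
N = -1/656 (N = 1/(14 - 670) = 1/(-656) = -1/656 ≈ -0.0015244)
-1231 - 1388*N = -1231 - 1388*(-1/656) = -1231 + 347/164 = -201537/164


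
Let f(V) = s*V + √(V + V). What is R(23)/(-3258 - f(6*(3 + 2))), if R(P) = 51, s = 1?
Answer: -13974/900907 + 17*√15/1801814 ≈ -0.015474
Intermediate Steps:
f(V) = V + √2*√V (f(V) = 1*V + √(V + V) = V + √(2*V) = V + √2*√V)
R(23)/(-3258 - f(6*(3 + 2))) = 51/(-3258 - (6*(3 + 2) + √2*√(6*(3 + 2)))) = 51/(-3258 - (6*5 + √2*√(6*5))) = 51/(-3258 - (30 + √2*√30)) = 51/(-3258 - (30 + 2*√15)) = 51/(-3258 + (-30 - 2*√15)) = 51/(-3288 - 2*√15)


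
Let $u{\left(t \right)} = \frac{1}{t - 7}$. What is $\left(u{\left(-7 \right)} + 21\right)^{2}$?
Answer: $\frac{85849}{196} \approx 438.0$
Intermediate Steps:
$u{\left(t \right)} = \frac{1}{-7 + t}$
$\left(u{\left(-7 \right)} + 21\right)^{2} = \left(\frac{1}{-7 - 7} + 21\right)^{2} = \left(\frac{1}{-14} + 21\right)^{2} = \left(- \frac{1}{14} + 21\right)^{2} = \left(\frac{293}{14}\right)^{2} = \frac{85849}{196}$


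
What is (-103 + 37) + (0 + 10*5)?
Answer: -16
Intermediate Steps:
(-103 + 37) + (0 + 10*5) = -66 + (0 + 50) = -66 + 50 = -16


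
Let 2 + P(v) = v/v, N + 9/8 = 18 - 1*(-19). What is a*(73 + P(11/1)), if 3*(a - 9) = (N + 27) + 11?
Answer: 2421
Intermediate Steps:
N = 287/8 (N = -9/8 + (18 - 1*(-19)) = -9/8 + (18 + 19) = -9/8 + 37 = 287/8 ≈ 35.875)
P(v) = -1 (P(v) = -2 + v/v = -2 + 1 = -1)
a = 269/8 (a = 9 + ((287/8 + 27) + 11)/3 = 9 + (503/8 + 11)/3 = 9 + (⅓)*(591/8) = 9 + 197/8 = 269/8 ≈ 33.625)
a*(73 + P(11/1)) = 269*(73 - 1)/8 = (269/8)*72 = 2421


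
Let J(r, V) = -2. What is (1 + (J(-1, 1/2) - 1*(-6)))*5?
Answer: 25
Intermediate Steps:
(1 + (J(-1, 1/2) - 1*(-6)))*5 = (1 + (-2 - 1*(-6)))*5 = (1 + (-2 + 6))*5 = (1 + 4)*5 = 5*5 = 25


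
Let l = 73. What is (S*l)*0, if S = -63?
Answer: 0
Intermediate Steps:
(S*l)*0 = -63*73*0 = -4599*0 = 0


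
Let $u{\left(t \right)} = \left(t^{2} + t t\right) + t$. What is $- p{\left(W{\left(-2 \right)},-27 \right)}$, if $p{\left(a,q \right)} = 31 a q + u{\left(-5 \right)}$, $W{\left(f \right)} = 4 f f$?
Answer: $13347$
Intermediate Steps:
$u{\left(t \right)} = t + 2 t^{2}$ ($u{\left(t \right)} = \left(t^{2} + t^{2}\right) + t = 2 t^{2} + t = t + 2 t^{2}$)
$W{\left(f \right)} = 4 f^{2}$
$p{\left(a,q \right)} = 45 + 31 a q$ ($p{\left(a,q \right)} = 31 a q - 5 \left(1 + 2 \left(-5\right)\right) = 31 a q - 5 \left(1 - 10\right) = 31 a q - -45 = 31 a q + 45 = 45 + 31 a q$)
$- p{\left(W{\left(-2 \right)},-27 \right)} = - (45 + 31 \cdot 4 \left(-2\right)^{2} \left(-27\right)) = - (45 + 31 \cdot 4 \cdot 4 \left(-27\right)) = - (45 + 31 \cdot 16 \left(-27\right)) = - (45 - 13392) = \left(-1\right) \left(-13347\right) = 13347$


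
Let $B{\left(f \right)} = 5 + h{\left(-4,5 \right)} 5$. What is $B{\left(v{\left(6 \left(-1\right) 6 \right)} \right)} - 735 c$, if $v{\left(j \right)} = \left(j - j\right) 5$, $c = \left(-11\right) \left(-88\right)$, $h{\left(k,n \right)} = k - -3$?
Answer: $-711480$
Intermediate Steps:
$h{\left(k,n \right)} = 3 + k$ ($h{\left(k,n \right)} = k + 3 = 3 + k$)
$c = 968$
$v{\left(j \right)} = 0$ ($v{\left(j \right)} = 0 \cdot 5 = 0$)
$B{\left(f \right)} = 0$ ($B{\left(f \right)} = 5 + \left(3 - 4\right) 5 = 5 - 5 = 0$)
$B{\left(v{\left(6 \left(-1\right) 6 \right)} \right)} - 735 c = 0 - 711480 = -711480$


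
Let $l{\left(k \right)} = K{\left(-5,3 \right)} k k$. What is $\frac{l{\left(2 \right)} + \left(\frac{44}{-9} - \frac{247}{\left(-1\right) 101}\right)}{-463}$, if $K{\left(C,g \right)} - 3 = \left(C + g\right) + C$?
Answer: $\frac{16765}{420867} \approx 0.039834$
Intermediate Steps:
$K{\left(C,g \right)} = 3 + g + 2 C$ ($K{\left(C,g \right)} = 3 + \left(\left(C + g\right) + C\right) = 3 + \left(g + 2 C\right) = 3 + g + 2 C$)
$l{\left(k \right)} = - 4 k^{2}$ ($l{\left(k \right)} = \left(3 + 3 + 2 \left(-5\right)\right) k k = \left(3 + 3 - 10\right) k k = - 4 k k = - 4 k^{2}$)
$\frac{l{\left(2 \right)} + \left(\frac{44}{-9} - \frac{247}{\left(-1\right) 101}\right)}{-463} = \frac{- 4 \cdot 2^{2} + \left(\frac{44}{-9} - \frac{247}{\left(-1\right) 101}\right)}{-463} = \left(\left(-4\right) 4 - \left(\frac{44}{9} + \frac{247}{-101}\right)\right) \left(- \frac{1}{463}\right) = \left(-16 - \frac{2221}{909}\right) \left(- \frac{1}{463}\right) = \left(- \frac{16765}{909}\right) \left(- \frac{1}{463}\right) = \frac{16765}{420867}$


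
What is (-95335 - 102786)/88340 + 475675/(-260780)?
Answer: -334596871/82276090 ≈ -4.0668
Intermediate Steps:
(-95335 - 102786)/88340 + 475675/(-260780) = -198121*1/88340 + 475675*(-1/260780) = -28303/12620 - 95135/52156 = -334596871/82276090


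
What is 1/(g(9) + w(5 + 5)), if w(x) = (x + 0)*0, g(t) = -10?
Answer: -⅒ ≈ -0.10000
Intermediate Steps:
w(x) = 0 (w(x) = x*0 = 0)
1/(g(9) + w(5 + 5)) = 1/(-10 + 0) = 1/(-10) = -⅒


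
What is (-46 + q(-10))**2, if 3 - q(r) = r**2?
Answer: 20449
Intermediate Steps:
q(r) = 3 - r**2
(-46 + q(-10))**2 = (-46 + (3 - 1*(-10)**2))**2 = (-46 + (3 - 1*100))**2 = (-46 + (3 - 100))**2 = (-46 - 97)**2 = (-143)**2 = 20449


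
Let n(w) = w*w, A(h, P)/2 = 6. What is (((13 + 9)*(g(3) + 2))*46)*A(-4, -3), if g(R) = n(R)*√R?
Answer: 24288 + 109296*√3 ≈ 2.1359e+5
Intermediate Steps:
A(h, P) = 12 (A(h, P) = 2*6 = 12)
n(w) = w²
g(R) = R^(5/2) (g(R) = R²*√R = R^(5/2))
(((13 + 9)*(g(3) + 2))*46)*A(-4, -3) = (((13 + 9)*(3^(5/2) + 2))*46)*12 = ((22*(9*√3 + 2))*46)*12 = ((22*(2 + 9*√3))*46)*12 = ((44 + 198*√3)*46)*12 = (2024 + 9108*√3)*12 = 24288 + 109296*√3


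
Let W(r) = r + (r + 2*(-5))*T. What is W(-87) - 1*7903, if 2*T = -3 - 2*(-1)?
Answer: -15883/2 ≈ -7941.5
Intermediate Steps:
T = -½ (T = (-3 - 2*(-1))/2 = (-3 + 2)/2 = (½)*(-1) = -½ ≈ -0.50000)
W(r) = 5 + r/2 (W(r) = r + (r + 2*(-5))*(-½) = r + (r - 10)*(-½) = r + (-10 + r)*(-½) = r + (5 - r/2) = 5 + r/2)
W(-87) - 1*7903 = (5 + (½)*(-87)) - 1*7903 = (5 - 87/2) - 7903 = -77/2 - 7903 = -15883/2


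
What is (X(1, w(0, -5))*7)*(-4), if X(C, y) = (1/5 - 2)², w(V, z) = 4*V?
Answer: -2268/25 ≈ -90.720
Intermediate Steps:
X(C, y) = 81/25 (X(C, y) = (1*(⅕) - 2)² = (⅕ - 2)² = (-9/5)² = 81/25)
(X(1, w(0, -5))*7)*(-4) = ((81/25)*7)*(-4) = (567/25)*(-4) = -2268/25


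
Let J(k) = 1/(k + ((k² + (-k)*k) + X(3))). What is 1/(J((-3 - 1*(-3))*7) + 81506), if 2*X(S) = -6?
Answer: 3/244517 ≈ 1.2269e-5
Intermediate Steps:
X(S) = -3 (X(S) = (½)*(-6) = -3)
J(k) = 1/(-3 + k) (J(k) = 1/(k + ((k² + (-k)*k) - 3)) = 1/(k + ((k² - k²) - 3)) = 1/(k + (0 - 3)) = 1/(k - 3) = 1/(-3 + k))
1/(J((-3 - 1*(-3))*7) + 81506) = 1/(1/(-3 + (-3 - 1*(-3))*7) + 81506) = 1/(1/(-3 + (-3 + 3)*7) + 81506) = 1/(1/(-3 + 0*7) + 81506) = 1/(1/(-3 + 0) + 81506) = 1/(1/(-3) + 81506) = 1/(-⅓ + 81506) = 1/(244517/3) = 3/244517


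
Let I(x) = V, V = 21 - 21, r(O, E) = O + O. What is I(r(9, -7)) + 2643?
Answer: 2643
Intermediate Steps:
r(O, E) = 2*O
V = 0
I(x) = 0
I(r(9, -7)) + 2643 = 0 + 2643 = 2643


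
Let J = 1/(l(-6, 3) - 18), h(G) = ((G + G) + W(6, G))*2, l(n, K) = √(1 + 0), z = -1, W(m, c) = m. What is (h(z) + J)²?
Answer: 18225/289 ≈ 63.062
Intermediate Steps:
l(n, K) = 1 (l(n, K) = √1 = 1)
h(G) = 12 + 4*G (h(G) = ((G + G) + 6)*2 = (2*G + 6)*2 = (6 + 2*G)*2 = 12 + 4*G)
J = -1/17 (J = 1/(1 - 18) = 1/(-17) = -1/17 ≈ -0.058824)
(h(z) + J)² = ((12 + 4*(-1)) - 1/17)² = ((12 - 4) - 1/17)² = (8 - 1/17)² = (135/17)² = 18225/289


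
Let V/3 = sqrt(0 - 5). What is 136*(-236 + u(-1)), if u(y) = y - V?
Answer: -32232 - 408*I*sqrt(5) ≈ -32232.0 - 912.32*I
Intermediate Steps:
V = 3*I*sqrt(5) (V = 3*sqrt(0 - 5) = 3*sqrt(-5) = 3*(I*sqrt(5)) = 3*I*sqrt(5) ≈ 6.7082*I)
u(y) = y - 3*I*sqrt(5)
136*(-236 + u(-1)) = 136*(-236 + (-1 - 3*I*sqrt(5))) = 136*(-237 - 3*I*sqrt(5)) = -32232 - 408*I*sqrt(5)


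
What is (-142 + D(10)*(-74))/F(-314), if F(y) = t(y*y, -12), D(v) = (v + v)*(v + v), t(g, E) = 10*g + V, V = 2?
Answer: -4957/164327 ≈ -0.030165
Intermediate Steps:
t(g, E) = 2 + 10*g (t(g, E) = 10*g + 2 = 2 + 10*g)
D(v) = 4*v² (D(v) = (2*v)*(2*v) = 4*v²)
F(y) = 2 + 10*y² (F(y) = 2 + 10*(y*y) = 2 + 10*y²)
(-142 + D(10)*(-74))/F(-314) = (-142 + (4*10²)*(-74))/(2 + 10*(-314)²) = (-142 + (4*100)*(-74))/(2 + 10*98596) = (-142 + 400*(-74))/(2 + 985960) = (-142 - 29600)/985962 = -29742*1/985962 = -4957/164327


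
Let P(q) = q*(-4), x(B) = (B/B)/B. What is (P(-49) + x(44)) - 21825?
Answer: -951675/44 ≈ -21629.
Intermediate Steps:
x(B) = 1/B
P(q) = -4*q
(P(-49) + x(44)) - 21825 = (-4*(-49) + 1/44) - 21825 = (196 + 1/44) - 21825 = 8625/44 - 21825 = -951675/44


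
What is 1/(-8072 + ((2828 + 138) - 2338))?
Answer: -1/7444 ≈ -0.00013434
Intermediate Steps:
1/(-8072 + ((2828 + 138) - 2338)) = 1/(-8072 + (2966 - 2338)) = 1/(-8072 + 628) = 1/(-7444) = -1/7444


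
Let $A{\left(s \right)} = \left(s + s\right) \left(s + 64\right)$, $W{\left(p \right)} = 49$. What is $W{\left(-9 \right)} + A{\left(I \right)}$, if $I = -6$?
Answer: $-647$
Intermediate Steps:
$A{\left(s \right)} = 2 s \left(64 + s\right)$
$W{\left(-9 \right)} + A{\left(I \right)} = 49 + 2 \left(-6\right) \left(64 - 6\right) = 49 + 2 \left(-6\right) 58 = 49 - 696 = -647$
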